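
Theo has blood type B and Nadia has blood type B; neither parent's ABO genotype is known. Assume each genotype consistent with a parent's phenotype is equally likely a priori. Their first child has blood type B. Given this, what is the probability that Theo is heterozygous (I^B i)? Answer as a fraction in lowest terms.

Possible genotypes: Theo ∈ {I^B I^B, I^B i}; Nadia ∈ {I^B I^B, I^B i}.
Weight each parental genotype pair by prior × P(type-B child):
  I^B I^B × I^B I^B: posterior weight 4/15.
  I^B I^B × I^B i: posterior weight 4/15.
  I^B i × I^B I^B: posterior weight 4/15.
  I^B i × I^B i: posterior weight 1/5.
Sum the posterior weight over pairs where Theo is I^B i: 7/15.

7/15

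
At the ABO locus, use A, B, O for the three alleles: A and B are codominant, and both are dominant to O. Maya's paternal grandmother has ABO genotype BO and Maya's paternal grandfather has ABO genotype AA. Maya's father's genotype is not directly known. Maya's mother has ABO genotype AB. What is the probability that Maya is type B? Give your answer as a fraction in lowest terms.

Maya's father's ABO genotype from BO × AA: 1/2 AB, 1/2 AO.
Crossing each possibility with the mother AB and summing P(type B): 1/2·1/4 + 1/2·1/4 = 1/4.

1/4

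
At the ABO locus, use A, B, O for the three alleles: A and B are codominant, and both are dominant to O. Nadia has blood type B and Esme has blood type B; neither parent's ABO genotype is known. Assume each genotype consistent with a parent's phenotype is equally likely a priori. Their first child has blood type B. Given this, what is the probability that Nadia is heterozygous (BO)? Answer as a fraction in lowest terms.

Possible genotypes: Nadia ∈ {BB, BO}; Esme ∈ {BB, BO}.
Weight each parental genotype pair by prior × P(type-B child):
  BB × BB: posterior weight 4/15.
  BB × BO: posterior weight 4/15.
  BO × BB: posterior weight 4/15.
  BO × BO: posterior weight 1/5.
Sum the posterior weight over pairs where Nadia is BO: 7/15.

7/15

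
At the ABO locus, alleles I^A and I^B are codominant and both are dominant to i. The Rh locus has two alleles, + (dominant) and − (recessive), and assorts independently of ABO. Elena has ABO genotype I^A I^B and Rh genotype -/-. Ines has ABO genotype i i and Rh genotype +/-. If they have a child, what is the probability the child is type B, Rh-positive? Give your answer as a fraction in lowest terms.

ABO cross I^A I^B × i i → offspring phenotypes: 1/2 A, 1/2 B.
Rh cross -/- × +/- → 1/2 Rh+, 1/2 Rh-.
Independent loci: P(type B, Rh-positive) = 1/2 × 1/2 = 1/4.

1/4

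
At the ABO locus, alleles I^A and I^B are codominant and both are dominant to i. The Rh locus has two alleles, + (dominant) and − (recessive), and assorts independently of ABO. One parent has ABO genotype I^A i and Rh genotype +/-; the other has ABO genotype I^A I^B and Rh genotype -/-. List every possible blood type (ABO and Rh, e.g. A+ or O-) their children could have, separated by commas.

Gametes from I^A i × I^A I^B give offspring ABO genotypes I^A I^A, I^A I^B, I^A i, I^B i, i.e. phenotypes A, B, AB.
Rh cross +/- × -/- → phenotypes Rh+, Rh-.
Combining independently: A+, A-, B+, B-, AB+, AB-.

A+, A-, B+, B-, AB+, AB-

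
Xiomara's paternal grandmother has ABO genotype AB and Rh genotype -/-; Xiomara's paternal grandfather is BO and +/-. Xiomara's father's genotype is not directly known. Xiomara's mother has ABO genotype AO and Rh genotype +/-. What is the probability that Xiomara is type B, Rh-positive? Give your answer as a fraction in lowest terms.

5/32

Xiomara's father's ABO genotype from AB × BO: 1/4 AB, 1/4 AO, 1/4 BB, 1/4 BO.
Crossing each possibility with the mother AO and summing P(type B): 1/4·1/4 + 1/4·0 + 1/4·1/2 + 1/4·1/4 = 1/4.
Similarly for Rh via the father's Rh distribution: P(Rh+) = 5/8.
Independent loci: 1/4 × 5/8 = 5/32.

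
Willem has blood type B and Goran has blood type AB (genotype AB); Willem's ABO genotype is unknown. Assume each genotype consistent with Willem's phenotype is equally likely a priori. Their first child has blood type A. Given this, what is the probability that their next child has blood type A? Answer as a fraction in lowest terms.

1/4

Possible genotypes: Willem ∈ {BB, BO}; Goran ∈ {AB}.
Weight each parental genotype pair by prior × P(type-A child):
  BO × AB: posterior weight 1; P(next child type A) = 1/4.
Weighted sum = 1/4.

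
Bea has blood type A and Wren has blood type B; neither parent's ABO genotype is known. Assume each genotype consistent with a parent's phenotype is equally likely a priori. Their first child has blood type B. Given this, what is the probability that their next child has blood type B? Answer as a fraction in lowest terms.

Possible genotypes: Bea ∈ {AA, AO}; Wren ∈ {BB, BO}.
Weight each parental genotype pair by prior × P(type-B child):
  AO × BB: posterior weight 2/3; P(next child type B) = 1/2.
  AO × BO: posterior weight 1/3; P(next child type B) = 1/4.
Weighted sum = 5/12.

5/12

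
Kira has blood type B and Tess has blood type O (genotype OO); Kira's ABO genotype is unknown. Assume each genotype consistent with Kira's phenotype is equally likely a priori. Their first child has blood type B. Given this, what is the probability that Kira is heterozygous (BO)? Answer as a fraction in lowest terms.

Possible genotypes: Kira ∈ {BB, BO}; Tess ∈ {OO}.
Weight each parental genotype pair by prior × P(type-B child):
  BB × OO: posterior weight 2/3.
  BO × OO: posterior weight 1/3.
Sum the posterior weight over pairs where Kira is BO: 1/3.

1/3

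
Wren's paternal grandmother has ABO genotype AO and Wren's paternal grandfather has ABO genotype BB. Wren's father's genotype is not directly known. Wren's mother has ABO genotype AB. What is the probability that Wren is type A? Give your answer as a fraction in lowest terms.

Wren's father's ABO genotype from AO × BB: 1/2 AB, 1/2 BO.
Crossing each possibility with the mother AB and summing P(type A): 1/2·1/4 + 1/2·1/4 = 1/4.

1/4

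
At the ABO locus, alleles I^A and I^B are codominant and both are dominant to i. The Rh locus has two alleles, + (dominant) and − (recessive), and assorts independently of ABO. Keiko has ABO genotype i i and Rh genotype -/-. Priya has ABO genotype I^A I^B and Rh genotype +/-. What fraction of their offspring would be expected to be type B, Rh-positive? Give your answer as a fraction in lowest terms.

ABO cross i i × I^A I^B → offspring phenotypes: 1/2 A, 1/2 B.
Rh cross -/- × +/- → 1/2 Rh+, 1/2 Rh-.
Independent loci: P(type B, Rh-positive) = 1/2 × 1/2 = 1/4.

1/4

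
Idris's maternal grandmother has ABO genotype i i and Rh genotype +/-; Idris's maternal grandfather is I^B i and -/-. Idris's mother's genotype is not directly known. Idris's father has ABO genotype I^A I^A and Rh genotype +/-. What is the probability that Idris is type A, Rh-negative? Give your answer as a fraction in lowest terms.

9/32

Idris's mother's ABO genotype from i i × I^B i: 1/2 I^B i, 1/2 i i.
Crossing each possibility with the father I^A I^A and summing P(type A): 1/2·1/2 + 1/2·1 = 3/4.
Similarly for Rh via the mother's Rh distribution: P(Rh-) = 3/8.
Independent loci: 3/4 × 3/8 = 9/32.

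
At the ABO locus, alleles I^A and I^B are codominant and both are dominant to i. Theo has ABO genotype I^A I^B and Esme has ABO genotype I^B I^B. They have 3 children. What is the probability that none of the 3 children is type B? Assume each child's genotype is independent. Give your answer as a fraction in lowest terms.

1/8

ABO cross I^A I^B × I^B I^B → 1/2 B, 1/2 AB.
So P(type B) = 1/2 per child.
P(not type B) = 1/2 for one child; (1/2)^3 = 1/8.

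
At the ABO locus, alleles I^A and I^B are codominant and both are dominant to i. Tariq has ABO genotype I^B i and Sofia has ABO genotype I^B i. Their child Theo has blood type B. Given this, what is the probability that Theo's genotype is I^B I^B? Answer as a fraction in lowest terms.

1/3

Cross I^B i × I^B i → 1/4 I^B I^B, 1/2 I^B i, 1/4 i i.
Type-B genotypes among offspring: I^B I^B (1/4), I^B i (1/2); total 3/4.
P(I^B I^B | type B) = (1/4) / (3/4) = 1/3.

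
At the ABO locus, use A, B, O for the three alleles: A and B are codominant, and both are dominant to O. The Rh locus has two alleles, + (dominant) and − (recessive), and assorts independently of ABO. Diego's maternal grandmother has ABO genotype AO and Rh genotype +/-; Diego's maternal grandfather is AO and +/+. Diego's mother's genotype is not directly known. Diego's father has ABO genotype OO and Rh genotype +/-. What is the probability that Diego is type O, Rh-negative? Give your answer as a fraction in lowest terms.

Diego's mother's ABO genotype from AO × AO: 1/4 AA, 1/2 AO, 1/4 OO.
Crossing each possibility with the father OO and summing P(type O): 1/4·0 + 1/2·1/2 + 1/4·1 = 1/2.
Similarly for Rh via the mother's Rh distribution: P(Rh-) = 1/8.
Independent loci: 1/2 × 1/8 = 1/16.

1/16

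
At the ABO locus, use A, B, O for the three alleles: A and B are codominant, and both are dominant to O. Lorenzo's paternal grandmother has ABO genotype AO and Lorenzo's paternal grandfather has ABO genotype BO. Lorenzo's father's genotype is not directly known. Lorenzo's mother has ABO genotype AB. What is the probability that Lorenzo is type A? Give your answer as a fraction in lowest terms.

3/8

Lorenzo's father's ABO genotype from AO × BO: 1/4 AB, 1/4 AO, 1/4 BO, 1/4 OO.
Crossing each possibility with the mother AB and summing P(type A): 1/4·1/4 + 1/4·1/2 + 1/4·1/4 + 1/4·1/2 = 3/8.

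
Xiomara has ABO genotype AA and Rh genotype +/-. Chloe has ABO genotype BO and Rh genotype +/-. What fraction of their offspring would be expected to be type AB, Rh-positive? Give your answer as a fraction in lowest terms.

3/8

ABO cross AA × BO → offspring phenotypes: 1/2 A, 1/2 AB.
Rh cross +/- × +/- → 3/4 Rh+, 1/4 Rh-.
Independent loci: P(type AB, Rh-positive) = 1/2 × 3/4 = 3/8.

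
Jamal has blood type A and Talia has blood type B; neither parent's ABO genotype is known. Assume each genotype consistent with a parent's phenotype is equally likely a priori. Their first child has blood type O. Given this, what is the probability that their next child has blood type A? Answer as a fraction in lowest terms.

Possible genotypes: Jamal ∈ {AA, AO}; Talia ∈ {BB, BO}.
Weight each parental genotype pair by prior × P(type-O child):
  AO × BO: posterior weight 1; P(next child type A) = 1/4.
Weighted sum = 1/4.

1/4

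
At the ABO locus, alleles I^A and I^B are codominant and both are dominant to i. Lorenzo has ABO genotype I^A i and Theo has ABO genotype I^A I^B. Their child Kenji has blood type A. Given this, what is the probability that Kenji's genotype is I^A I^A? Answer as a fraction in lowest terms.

1/2

Cross I^A i × I^A I^B → 1/4 I^A I^A, 1/4 I^A I^B, 1/4 I^A i, 1/4 I^B i.
Type-A genotypes among offspring: I^A I^A (1/4), I^A i (1/4); total 1/2.
P(I^A I^A | type A) = (1/4) / (1/2) = 1/2.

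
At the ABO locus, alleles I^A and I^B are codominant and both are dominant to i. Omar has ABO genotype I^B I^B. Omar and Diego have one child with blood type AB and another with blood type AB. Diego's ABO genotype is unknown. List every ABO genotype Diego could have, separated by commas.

For each candidate genotype of Diego, check whether crossing it with I^B I^B can produce every observed child phenotype.
  I^A I^A → possible child types {AB} ✓
  I^A I^B → possible child types {B, AB} ✓
  I^A i → possible child types {B, AB} ✓
  I^B I^B → possible child types {B} ✗
  I^B i → possible child types {B} ✗
  i i → possible child types {B} ✗

I^A I^A, I^A I^B, I^A i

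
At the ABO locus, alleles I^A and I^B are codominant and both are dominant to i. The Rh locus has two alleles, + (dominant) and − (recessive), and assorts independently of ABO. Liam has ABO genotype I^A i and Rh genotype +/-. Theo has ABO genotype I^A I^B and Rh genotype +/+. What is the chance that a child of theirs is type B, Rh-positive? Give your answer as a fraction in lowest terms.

1/4

ABO cross I^A i × I^A I^B → offspring phenotypes: 1/2 A, 1/4 B, 1/4 AB.
Rh cross +/- × +/+ → 1 Rh+.
Independent loci: P(type B, Rh-positive) = 1/4 × 1 = 1/4.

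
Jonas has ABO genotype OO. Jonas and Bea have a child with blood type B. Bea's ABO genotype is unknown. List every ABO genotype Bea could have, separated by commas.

AB, BB, BO

For each candidate genotype of Bea, check whether crossing it with OO can produce every observed child phenotype.
  AA → possible child types {A} ✗
  AB → possible child types {A, B} ✓
  AO → possible child types {O, A} ✗
  BB → possible child types {B} ✓
  BO → possible child types {O, B} ✓
  OO → possible child types {O} ✗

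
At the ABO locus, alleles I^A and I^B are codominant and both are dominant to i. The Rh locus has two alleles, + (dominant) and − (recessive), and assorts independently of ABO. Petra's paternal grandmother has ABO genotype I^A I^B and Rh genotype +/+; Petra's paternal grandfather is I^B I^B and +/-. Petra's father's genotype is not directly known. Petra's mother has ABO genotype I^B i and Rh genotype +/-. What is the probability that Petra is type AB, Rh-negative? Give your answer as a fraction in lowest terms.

Petra's father's ABO genotype from I^A I^B × I^B I^B: 1/2 I^A I^B, 1/2 I^B I^B.
Crossing each possibility with the mother I^B i and summing P(type AB): 1/2·1/4 + 1/2·0 = 1/8.
Similarly for Rh via the father's Rh distribution: P(Rh-) = 1/8.
Independent loci: 1/8 × 1/8 = 1/64.

1/64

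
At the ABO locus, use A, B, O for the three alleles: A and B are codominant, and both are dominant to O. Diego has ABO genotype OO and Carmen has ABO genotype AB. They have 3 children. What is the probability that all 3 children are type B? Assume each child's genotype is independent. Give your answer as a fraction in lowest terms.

ABO cross OO × AB → 1/2 A, 1/2 B.
So P(type B) = 1/2 per child.
All 3 independent: (1/2)^3 = 1/8.

1/8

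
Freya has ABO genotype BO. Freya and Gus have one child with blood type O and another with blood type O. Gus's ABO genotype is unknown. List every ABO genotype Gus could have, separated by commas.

AO, BO, OO

For each candidate genotype of Gus, check whether crossing it with BO can produce every observed child phenotype.
  AA → possible child types {A, AB} ✗
  AB → possible child types {A, B, AB} ✗
  AO → possible child types {O, A, B, AB} ✓
  BB → possible child types {B} ✗
  BO → possible child types {O, B} ✓
  OO → possible child types {O, B} ✓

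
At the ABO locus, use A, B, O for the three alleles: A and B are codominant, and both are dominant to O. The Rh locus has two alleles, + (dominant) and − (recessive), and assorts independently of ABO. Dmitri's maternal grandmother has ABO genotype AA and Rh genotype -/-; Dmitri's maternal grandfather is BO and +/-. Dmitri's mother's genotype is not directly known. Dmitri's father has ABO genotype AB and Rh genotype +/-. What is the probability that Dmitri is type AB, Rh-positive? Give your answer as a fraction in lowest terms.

Dmitri's mother's ABO genotype from AA × BO: 1/2 AB, 1/2 AO.
Crossing each possibility with the father AB and summing P(type AB): 1/2·1/2 + 1/2·1/4 = 3/8.
Similarly for Rh via the mother's Rh distribution: P(Rh+) = 5/8.
Independent loci: 3/8 × 5/8 = 15/64.

15/64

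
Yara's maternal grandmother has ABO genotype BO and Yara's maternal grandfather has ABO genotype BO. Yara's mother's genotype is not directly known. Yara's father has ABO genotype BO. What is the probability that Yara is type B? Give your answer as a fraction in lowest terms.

Yara's mother's ABO genotype from BO × BO: 1/4 BB, 1/2 BO, 1/4 OO.
Crossing each possibility with the father BO and summing P(type B): 1/4·1 + 1/2·3/4 + 1/4·1/2 = 3/4.

3/4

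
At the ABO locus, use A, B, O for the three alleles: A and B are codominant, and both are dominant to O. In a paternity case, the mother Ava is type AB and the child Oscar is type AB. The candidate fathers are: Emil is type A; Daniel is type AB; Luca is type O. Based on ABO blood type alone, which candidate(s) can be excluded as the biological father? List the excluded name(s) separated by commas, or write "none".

A candidate is excluded only if no genotype consistent with his phenotype could produce a type AB child with a type AB mother.
Luca (type O): no genotype consistent with that phenotype can produce a type-AB child with a type-AB mother.

Luca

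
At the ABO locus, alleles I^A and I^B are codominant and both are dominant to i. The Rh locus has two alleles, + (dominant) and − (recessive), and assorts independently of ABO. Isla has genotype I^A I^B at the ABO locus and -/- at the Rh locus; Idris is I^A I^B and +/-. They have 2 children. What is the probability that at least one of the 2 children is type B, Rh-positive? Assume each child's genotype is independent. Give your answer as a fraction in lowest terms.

15/64

ABO cross I^A I^B × I^A I^B → 1/4 A, 1/4 B, 1/2 AB.
Rh cross -/- × +/- → 1/2 Rh+, 1/2 Rh-; so P(type B, Rh-positive) = 1/4 × 1/2 = 1/8 per child.
P(none) = (7/8)^2 = 49/64; P(at least one) = 1 − 49/64 = 15/64.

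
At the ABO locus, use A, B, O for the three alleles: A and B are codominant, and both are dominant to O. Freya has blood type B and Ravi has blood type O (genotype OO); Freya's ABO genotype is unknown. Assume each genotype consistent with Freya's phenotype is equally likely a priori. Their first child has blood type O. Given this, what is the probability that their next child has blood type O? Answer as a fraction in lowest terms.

Possible genotypes: Freya ∈ {BB, BO}; Ravi ∈ {OO}.
Weight each parental genotype pair by prior × P(type-O child):
  BO × OO: posterior weight 1; P(next child type O) = 1/2.
Weighted sum = 1/2.

1/2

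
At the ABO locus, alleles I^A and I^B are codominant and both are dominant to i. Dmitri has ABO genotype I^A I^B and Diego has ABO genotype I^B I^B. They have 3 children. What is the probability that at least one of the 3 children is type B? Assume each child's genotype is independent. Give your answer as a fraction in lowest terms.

ABO cross I^A I^B × I^B I^B → 1/2 B, 1/2 AB.
So P(type B) = 1/2 per child.
P(none) = (1/2)^3 = 1/8; P(at least one) = 1 − 1/8 = 7/8.

7/8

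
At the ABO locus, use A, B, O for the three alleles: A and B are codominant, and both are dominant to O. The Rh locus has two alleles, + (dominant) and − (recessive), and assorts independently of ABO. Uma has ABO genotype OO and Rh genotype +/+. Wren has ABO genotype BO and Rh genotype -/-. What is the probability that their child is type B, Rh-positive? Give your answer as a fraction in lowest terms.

ABO cross OO × BO → offspring phenotypes: 1/2 O, 1/2 B.
Rh cross +/+ × -/- → 1 Rh+.
Independent loci: P(type B, Rh-positive) = 1/2 × 1 = 1/2.

1/2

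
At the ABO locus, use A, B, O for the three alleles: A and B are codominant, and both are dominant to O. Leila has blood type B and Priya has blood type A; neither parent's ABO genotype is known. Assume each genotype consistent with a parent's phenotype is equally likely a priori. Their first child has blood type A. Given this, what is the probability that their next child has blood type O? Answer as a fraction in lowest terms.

1/12

Possible genotypes: Leila ∈ {BB, BO}; Priya ∈ {AA, AO}.
Weight each parental genotype pair by prior × P(type-A child):
  BO × AA: posterior weight 2/3; P(next child type O) = 0.
  BO × AO: posterior weight 1/3; P(next child type O) = 1/4.
Weighted sum = 1/12.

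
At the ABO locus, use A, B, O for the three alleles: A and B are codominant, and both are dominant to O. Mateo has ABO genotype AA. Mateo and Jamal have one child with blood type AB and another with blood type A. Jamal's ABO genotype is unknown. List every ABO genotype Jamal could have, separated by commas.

For each candidate genotype of Jamal, check whether crossing it with AA can produce every observed child phenotype.
  AA → possible child types {A} ✗
  AB → possible child types {A, AB} ✓
  AO → possible child types {A} ✗
  BB → possible child types {AB} ✗
  BO → possible child types {A, AB} ✓
  OO → possible child types {A} ✗

AB, BO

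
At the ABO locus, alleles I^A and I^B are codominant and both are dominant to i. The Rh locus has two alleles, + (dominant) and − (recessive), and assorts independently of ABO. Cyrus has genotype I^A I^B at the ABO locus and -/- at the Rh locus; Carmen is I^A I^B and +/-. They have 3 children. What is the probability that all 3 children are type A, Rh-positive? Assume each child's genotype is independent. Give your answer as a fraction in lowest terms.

1/512

ABO cross I^A I^B × I^A I^B → 1/4 A, 1/4 B, 1/2 AB.
Rh cross -/- × +/- → 1/2 Rh+, 1/2 Rh-; so P(type A, Rh-positive) = 1/4 × 1/2 = 1/8 per child.
All 3 independent: (1/8)^3 = 1/512.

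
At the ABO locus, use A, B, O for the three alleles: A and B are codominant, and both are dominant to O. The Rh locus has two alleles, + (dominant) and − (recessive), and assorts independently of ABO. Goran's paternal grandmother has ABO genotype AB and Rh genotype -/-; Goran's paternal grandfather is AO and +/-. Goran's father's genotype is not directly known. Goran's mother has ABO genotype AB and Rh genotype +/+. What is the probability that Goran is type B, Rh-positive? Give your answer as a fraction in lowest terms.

1/4

Goran's father's ABO genotype from AB × AO: 1/4 AA, 1/4 AB, 1/4 AO, 1/4 BO.
Crossing each possibility with the mother AB and summing P(type B): 1/4·0 + 1/4·1/4 + 1/4·1/4 + 1/4·1/2 = 1/4.
Similarly for Rh via the father's Rh distribution: P(Rh+) = 1.
Independent loci: 1/4 × 1 = 1/4.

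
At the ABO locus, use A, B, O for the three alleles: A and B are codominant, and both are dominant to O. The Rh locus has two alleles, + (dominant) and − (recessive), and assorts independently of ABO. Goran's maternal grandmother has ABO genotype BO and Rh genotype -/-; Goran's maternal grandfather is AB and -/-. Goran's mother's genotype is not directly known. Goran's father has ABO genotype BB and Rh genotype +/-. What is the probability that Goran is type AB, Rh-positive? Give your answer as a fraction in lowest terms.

1/8

Goran's mother's ABO genotype from BO × AB: 1/4 AB, 1/4 AO, 1/4 BB, 1/4 BO.
Crossing each possibility with the father BB and summing P(type AB): 1/4·1/2 + 1/4·1/2 + 1/4·0 + 1/4·0 = 1/4.
Similarly for Rh via the mother's Rh distribution: P(Rh+) = 1/2.
Independent loci: 1/4 × 1/2 = 1/8.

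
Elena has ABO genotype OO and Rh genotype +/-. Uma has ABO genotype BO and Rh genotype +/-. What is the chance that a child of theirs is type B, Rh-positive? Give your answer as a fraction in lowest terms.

3/8

ABO cross OO × BO → offspring phenotypes: 1/2 O, 1/2 B.
Rh cross +/- × +/- → 3/4 Rh+, 1/4 Rh-.
Independent loci: P(type B, Rh-positive) = 1/2 × 3/4 = 3/8.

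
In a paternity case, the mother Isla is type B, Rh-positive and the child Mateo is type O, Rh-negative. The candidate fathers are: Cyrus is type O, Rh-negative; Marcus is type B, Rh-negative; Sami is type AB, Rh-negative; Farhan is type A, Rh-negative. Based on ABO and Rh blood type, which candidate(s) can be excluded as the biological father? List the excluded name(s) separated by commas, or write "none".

Sami

A candidate is excluded only if no genotype consistent with his phenotype could produce a type O, Rh-negative child with a type B, Rh-positive mother.
Sami (type AB, Rh-): no genotype consistent with that phenotype can produce a type-O Rh- child with a type-B mother.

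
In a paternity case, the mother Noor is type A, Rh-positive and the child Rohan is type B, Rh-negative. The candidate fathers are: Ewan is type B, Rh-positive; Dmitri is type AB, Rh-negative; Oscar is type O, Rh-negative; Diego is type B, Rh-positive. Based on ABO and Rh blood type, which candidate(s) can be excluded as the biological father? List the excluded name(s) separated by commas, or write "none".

Oscar

A candidate is excluded only if no genotype consistent with his phenotype could produce a type B, Rh-negative child with a type A, Rh-positive mother.
Oscar (type O, Rh-): no genotype consistent with that phenotype can produce a type-B Rh- child with a type-A mother.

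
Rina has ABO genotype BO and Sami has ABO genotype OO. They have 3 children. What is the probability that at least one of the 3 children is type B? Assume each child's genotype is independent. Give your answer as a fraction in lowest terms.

7/8

ABO cross BO × OO → 1/2 O, 1/2 B.
So P(type B) = 1/2 per child.
P(none) = (1/2)^3 = 1/8; P(at least one) = 1 − 1/8 = 7/8.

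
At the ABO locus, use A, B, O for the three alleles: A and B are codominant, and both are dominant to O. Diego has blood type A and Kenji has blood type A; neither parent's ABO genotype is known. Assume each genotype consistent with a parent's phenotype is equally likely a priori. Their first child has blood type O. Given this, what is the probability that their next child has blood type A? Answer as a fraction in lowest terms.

Possible genotypes: Diego ∈ {AA, AO}; Kenji ∈ {AA, AO}.
Weight each parental genotype pair by prior × P(type-O child):
  AO × AO: posterior weight 1; P(next child type A) = 3/4.
Weighted sum = 3/4.

3/4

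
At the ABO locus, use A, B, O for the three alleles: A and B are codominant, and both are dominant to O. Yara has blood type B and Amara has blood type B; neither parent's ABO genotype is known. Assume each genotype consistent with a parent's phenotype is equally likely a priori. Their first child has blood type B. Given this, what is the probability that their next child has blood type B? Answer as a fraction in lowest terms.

Possible genotypes: Yara ∈ {BB, BO}; Amara ∈ {BB, BO}.
Weight each parental genotype pair by prior × P(type-B child):
  BB × BB: posterior weight 4/15; P(next child type B) = 1.
  BB × BO: posterior weight 4/15; P(next child type B) = 1.
  BO × BB: posterior weight 4/15; P(next child type B) = 1.
  BO × BO: posterior weight 1/5; P(next child type B) = 3/4.
Weighted sum = 19/20.

19/20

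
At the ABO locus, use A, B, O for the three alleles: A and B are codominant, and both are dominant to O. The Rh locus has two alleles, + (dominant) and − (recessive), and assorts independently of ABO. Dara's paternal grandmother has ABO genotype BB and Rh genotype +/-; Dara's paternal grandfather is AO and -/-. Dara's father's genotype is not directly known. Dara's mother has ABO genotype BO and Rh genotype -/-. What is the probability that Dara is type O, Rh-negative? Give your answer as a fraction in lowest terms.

3/32

Dara's father's ABO genotype from BB × AO: 1/2 AB, 1/2 BO.
Crossing each possibility with the mother BO and summing P(type O): 1/2·0 + 1/2·1/4 = 1/8.
Similarly for Rh via the father's Rh distribution: P(Rh-) = 3/4.
Independent loci: 1/8 × 3/4 = 3/32.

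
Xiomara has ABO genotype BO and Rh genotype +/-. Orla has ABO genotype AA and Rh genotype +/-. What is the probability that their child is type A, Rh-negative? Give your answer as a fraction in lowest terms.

ABO cross BO × AA → offspring phenotypes: 1/2 A, 1/2 AB.
Rh cross +/- × +/- → 3/4 Rh+, 1/4 Rh-.
Independent loci: P(type A, Rh-negative) = 1/2 × 1/4 = 1/8.

1/8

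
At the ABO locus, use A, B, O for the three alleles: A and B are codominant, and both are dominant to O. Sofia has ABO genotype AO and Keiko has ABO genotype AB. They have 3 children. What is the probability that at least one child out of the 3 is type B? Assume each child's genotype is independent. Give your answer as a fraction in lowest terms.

37/64

ABO cross AO × AB → 1/2 A, 1/4 B, 1/4 AB.
So P(type B) = 1/4 per child.
P(none) = (3/4)^3 = 27/64; P(at least one) = 1 − 27/64 = 37/64.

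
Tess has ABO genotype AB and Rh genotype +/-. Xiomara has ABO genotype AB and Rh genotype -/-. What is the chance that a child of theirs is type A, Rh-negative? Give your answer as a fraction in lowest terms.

1/8

ABO cross AB × AB → offspring phenotypes: 1/4 A, 1/4 B, 1/2 AB.
Rh cross +/- × -/- → 1/2 Rh+, 1/2 Rh-.
Independent loci: P(type A, Rh-negative) = 1/4 × 1/2 = 1/8.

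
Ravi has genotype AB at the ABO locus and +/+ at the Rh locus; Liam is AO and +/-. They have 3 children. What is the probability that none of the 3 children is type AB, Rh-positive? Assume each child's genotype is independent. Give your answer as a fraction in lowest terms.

ABO cross AB × AO → 1/2 A, 1/4 B, 1/4 AB.
Rh cross +/+ × +/- → 1 Rh+; so P(type AB, Rh-positive) = 1/4 × 1 = 1/4 per child.
P(not type AB, Rh-positive) = 3/4 for one child; (3/4)^3 = 27/64.

27/64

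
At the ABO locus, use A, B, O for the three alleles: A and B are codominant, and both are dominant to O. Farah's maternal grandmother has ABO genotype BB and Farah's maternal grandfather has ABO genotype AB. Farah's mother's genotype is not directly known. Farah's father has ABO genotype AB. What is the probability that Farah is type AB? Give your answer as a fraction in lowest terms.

Farah's mother's ABO genotype from BB × AB: 1/2 AB, 1/2 BB.
Crossing each possibility with the father AB and summing P(type AB): 1/2·1/2 + 1/2·1/2 = 1/2.

1/2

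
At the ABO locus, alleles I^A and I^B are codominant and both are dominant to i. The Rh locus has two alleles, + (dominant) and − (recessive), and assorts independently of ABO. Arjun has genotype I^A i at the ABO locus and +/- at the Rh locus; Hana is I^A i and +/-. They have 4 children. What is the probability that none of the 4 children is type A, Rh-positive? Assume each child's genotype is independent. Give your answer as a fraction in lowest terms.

2401/65536

ABO cross I^A i × I^A i → 1/4 O, 3/4 A.
Rh cross +/- × +/- → 3/4 Rh+, 1/4 Rh-; so P(type A, Rh-positive) = 3/4 × 3/4 = 9/16 per child.
P(not type A, Rh-positive) = 7/16 for one child; (7/16)^4 = 2401/65536.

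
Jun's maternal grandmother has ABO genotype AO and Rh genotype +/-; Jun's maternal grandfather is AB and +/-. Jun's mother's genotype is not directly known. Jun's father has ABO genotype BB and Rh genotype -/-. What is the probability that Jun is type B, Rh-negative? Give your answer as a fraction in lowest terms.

1/4

Jun's mother's ABO genotype from AO × AB: 1/4 AA, 1/4 AB, 1/4 AO, 1/4 BO.
Crossing each possibility with the father BB and summing P(type B): 1/4·0 + 1/4·1/2 + 1/4·1/2 + 1/4·1 = 1/2.
Similarly for Rh via the mother's Rh distribution: P(Rh-) = 1/2.
Independent loci: 1/2 × 1/2 = 1/4.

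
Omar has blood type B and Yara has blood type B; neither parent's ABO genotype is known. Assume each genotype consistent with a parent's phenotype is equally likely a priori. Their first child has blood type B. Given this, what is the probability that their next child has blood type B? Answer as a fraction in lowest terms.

Possible genotypes: Omar ∈ {BB, BO}; Yara ∈ {BB, BO}.
Weight each parental genotype pair by prior × P(type-B child):
  BB × BB: posterior weight 4/15; P(next child type B) = 1.
  BB × BO: posterior weight 4/15; P(next child type B) = 1.
  BO × BB: posterior weight 4/15; P(next child type B) = 1.
  BO × BO: posterior weight 1/5; P(next child type B) = 3/4.
Weighted sum = 19/20.

19/20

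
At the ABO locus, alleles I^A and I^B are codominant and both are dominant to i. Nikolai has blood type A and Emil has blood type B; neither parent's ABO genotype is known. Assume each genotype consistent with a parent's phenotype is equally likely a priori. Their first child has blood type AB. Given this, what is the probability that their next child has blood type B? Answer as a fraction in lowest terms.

5/36

Possible genotypes: Nikolai ∈ {I^A I^A, I^A i}; Emil ∈ {I^B I^B, I^B i}.
Weight each parental genotype pair by prior × P(type-AB child):
  I^A I^A × I^B I^B: posterior weight 4/9; P(next child type B) = 0.
  I^A I^A × I^B i: posterior weight 2/9; P(next child type B) = 0.
  I^A i × I^B I^B: posterior weight 2/9; P(next child type B) = 1/2.
  I^A i × I^B i: posterior weight 1/9; P(next child type B) = 1/4.
Weighted sum = 5/36.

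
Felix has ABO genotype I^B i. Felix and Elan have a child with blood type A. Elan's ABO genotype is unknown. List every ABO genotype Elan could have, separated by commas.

I^A I^A, I^A I^B, I^A i

For each candidate genotype of Elan, check whether crossing it with I^B i can produce every observed child phenotype.
  I^A I^A → possible child types {A, AB} ✓
  I^A I^B → possible child types {A, B, AB} ✓
  I^A i → possible child types {O, A, B, AB} ✓
  I^B I^B → possible child types {B} ✗
  I^B i → possible child types {O, B} ✗
  i i → possible child types {O, B} ✗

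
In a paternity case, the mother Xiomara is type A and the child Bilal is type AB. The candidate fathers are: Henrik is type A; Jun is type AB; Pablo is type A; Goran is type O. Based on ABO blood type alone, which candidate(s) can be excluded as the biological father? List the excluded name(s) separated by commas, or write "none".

Henrik, Pablo, Goran

A candidate is excluded only if no genotype consistent with his phenotype could produce a type AB child with a type A mother.
Henrik (type A): no genotype consistent with that phenotype can produce a type-AB child with a type-A mother.
Pablo (type A): no genotype consistent with that phenotype can produce a type-AB child with a type-A mother.
Goran (type O): no genotype consistent with that phenotype can produce a type-AB child with a type-A mother.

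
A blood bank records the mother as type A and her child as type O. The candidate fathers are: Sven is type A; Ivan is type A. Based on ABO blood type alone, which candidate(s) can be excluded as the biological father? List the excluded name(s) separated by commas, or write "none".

none

A candidate is excluded only if no genotype consistent with his phenotype could produce a type O child with a type A mother.
Every candidate has at least one consistent genotype combination, so none can be excluded.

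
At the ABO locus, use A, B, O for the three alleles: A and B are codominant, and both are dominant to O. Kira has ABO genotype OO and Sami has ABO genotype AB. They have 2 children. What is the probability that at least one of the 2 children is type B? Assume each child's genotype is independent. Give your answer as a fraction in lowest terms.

3/4

ABO cross OO × AB → 1/2 A, 1/2 B.
So P(type B) = 1/2 per child.
P(none) = (1/2)^2 = 1/4; P(at least one) = 1 − 1/4 = 3/4.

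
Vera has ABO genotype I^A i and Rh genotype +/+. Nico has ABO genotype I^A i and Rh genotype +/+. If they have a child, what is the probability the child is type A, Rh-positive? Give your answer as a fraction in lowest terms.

ABO cross I^A i × I^A i → offspring phenotypes: 1/4 O, 3/4 A.
Rh cross +/+ × +/+ → 1 Rh+.
Independent loci: P(type A, Rh-positive) = 3/4 × 1 = 3/4.

3/4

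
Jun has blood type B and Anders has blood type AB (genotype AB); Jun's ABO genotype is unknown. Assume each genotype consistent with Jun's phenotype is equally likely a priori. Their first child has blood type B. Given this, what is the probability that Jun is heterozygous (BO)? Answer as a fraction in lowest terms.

Possible genotypes: Jun ∈ {BB, BO}; Anders ∈ {AB}.
Weight each parental genotype pair by prior × P(type-B child):
  BB × AB: posterior weight 1/2.
  BO × AB: posterior weight 1/2.
Sum the posterior weight over pairs where Jun is BO: 1/2.

1/2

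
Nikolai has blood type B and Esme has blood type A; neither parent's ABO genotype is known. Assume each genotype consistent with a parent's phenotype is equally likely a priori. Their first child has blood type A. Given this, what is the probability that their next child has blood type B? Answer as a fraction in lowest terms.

Possible genotypes: Nikolai ∈ {I^B I^B, I^B i}; Esme ∈ {I^A I^A, I^A i}.
Weight each parental genotype pair by prior × P(type-A child):
  I^B i × I^A I^A: posterior weight 2/3; P(next child type B) = 0.
  I^B i × I^A i: posterior weight 1/3; P(next child type B) = 1/4.
Weighted sum = 1/12.

1/12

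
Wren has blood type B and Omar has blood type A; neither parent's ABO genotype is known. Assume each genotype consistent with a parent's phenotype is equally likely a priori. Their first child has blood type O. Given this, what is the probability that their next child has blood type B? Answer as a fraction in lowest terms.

Possible genotypes: Wren ∈ {BB, BO}; Omar ∈ {AA, AO}.
Weight each parental genotype pair by prior × P(type-O child):
  BO × AO: posterior weight 1; P(next child type B) = 1/4.
Weighted sum = 1/4.

1/4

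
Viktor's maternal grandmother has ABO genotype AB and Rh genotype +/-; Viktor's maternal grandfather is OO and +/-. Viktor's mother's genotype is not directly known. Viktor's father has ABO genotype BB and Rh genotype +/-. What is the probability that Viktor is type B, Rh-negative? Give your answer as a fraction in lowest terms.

3/16

Viktor's mother's ABO genotype from AB × OO: 1/2 AO, 1/2 BO.
Crossing each possibility with the father BB and summing P(type B): 1/2·1/2 + 1/2·1 = 3/4.
Similarly for Rh via the mother's Rh distribution: P(Rh-) = 1/4.
Independent loci: 3/4 × 1/4 = 3/16.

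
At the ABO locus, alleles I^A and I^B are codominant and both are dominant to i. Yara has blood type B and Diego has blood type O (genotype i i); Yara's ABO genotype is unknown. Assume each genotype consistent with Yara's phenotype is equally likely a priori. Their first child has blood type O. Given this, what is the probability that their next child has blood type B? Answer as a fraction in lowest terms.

Possible genotypes: Yara ∈ {I^B I^B, I^B i}; Diego ∈ {i i}.
Weight each parental genotype pair by prior × P(type-O child):
  I^B i × i i: posterior weight 1; P(next child type B) = 1/2.
Weighted sum = 1/2.

1/2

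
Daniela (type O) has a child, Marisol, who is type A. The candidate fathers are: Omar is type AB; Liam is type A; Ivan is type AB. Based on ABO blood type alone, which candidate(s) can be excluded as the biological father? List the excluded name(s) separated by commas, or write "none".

A candidate is excluded only if no genotype consistent with his phenotype could produce a type A child with a type O mother.
Every candidate has at least one consistent genotype combination, so none can be excluded.

none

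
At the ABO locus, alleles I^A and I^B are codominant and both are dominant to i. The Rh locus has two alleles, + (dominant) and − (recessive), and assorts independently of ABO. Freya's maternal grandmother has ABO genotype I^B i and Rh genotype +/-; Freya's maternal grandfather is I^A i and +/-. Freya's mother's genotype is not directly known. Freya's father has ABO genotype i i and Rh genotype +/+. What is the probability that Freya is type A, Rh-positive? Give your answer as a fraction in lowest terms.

1/4

Freya's mother's ABO genotype from I^B i × I^A i: 1/4 I^A I^B, 1/4 I^A i, 1/4 I^B i, 1/4 i i.
Crossing each possibility with the father i i and summing P(type A): 1/4·1/2 + 1/4·1/2 + 1/4·0 + 1/4·0 = 1/4.
Similarly for Rh via the mother's Rh distribution: P(Rh+) = 1.
Independent loci: 1/4 × 1 = 1/4.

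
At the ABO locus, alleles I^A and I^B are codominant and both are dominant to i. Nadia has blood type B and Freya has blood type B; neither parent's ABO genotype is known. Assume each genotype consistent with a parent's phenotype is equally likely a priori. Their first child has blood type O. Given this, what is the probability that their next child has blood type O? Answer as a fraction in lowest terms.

1/4

Possible genotypes: Nadia ∈ {I^B I^B, I^B i}; Freya ∈ {I^B I^B, I^B i}.
Weight each parental genotype pair by prior × P(type-O child):
  I^B i × I^B i: posterior weight 1; P(next child type O) = 1/4.
Weighted sum = 1/4.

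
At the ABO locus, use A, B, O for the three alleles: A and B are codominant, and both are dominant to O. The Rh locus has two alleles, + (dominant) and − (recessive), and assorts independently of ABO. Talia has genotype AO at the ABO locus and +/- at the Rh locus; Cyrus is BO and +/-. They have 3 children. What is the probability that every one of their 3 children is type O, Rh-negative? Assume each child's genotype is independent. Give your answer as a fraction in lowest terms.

ABO cross AO × BO → 1/4 O, 1/4 A, 1/4 B, 1/4 AB.
Rh cross +/- × +/- → 3/4 Rh+, 1/4 Rh-; so P(type O, Rh-negative) = 1/4 × 1/4 = 1/16 per child.
All 3 independent: (1/16)^3 = 1/4096.

1/4096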